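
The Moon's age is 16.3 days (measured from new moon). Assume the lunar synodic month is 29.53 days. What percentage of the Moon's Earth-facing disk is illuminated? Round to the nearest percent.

The Moon has covered 16.3/29.53 of its cycle, so θ ≈ 360° × 16.3/29.53 = 198.7°.
cos 198.7° = (-0.947), so f = (1 − (-0.947))/2 = 0.974, so 97%.

97%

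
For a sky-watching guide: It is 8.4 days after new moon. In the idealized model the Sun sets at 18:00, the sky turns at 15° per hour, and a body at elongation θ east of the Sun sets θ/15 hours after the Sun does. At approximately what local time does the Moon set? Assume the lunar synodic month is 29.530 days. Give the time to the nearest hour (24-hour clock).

The Moon has covered 8.4/29.530 of its cycle, so θ ≈ 360° × 8.4/29.530 = 102.4°.
The Moon trails the Sun by θ/15 = 102.4/15 ≈ 6.83 hours.
18:00 + 6.83 h ≈ 00:50 → 01:00 to the nearest hour.

01:00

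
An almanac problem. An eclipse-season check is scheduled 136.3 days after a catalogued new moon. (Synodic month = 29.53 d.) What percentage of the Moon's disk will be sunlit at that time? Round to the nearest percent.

87%

Reduce mod P: 136.3 − 4×29.53 = 18.18 d into the current lunation.
The Moon has covered 18.18/29.53 of its cycle, so θ ≈ 360° × 18.18/29.53 = 221.6°.
cos 221.6° = (-0.747), so f = (1 − (-0.747))/2 = 0.874, so 87%.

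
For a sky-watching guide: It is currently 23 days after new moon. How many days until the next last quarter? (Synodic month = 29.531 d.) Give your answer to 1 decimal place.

Last quarter is 0.75 of the way through the cycle: age 0.75 × 29.531 = 22.148 d.
Already past this cycle's last quarter; the next is at 22.148 + 29.531 = 51.679 d, so 51.679 − 23 = 28.679 days.

28.7 days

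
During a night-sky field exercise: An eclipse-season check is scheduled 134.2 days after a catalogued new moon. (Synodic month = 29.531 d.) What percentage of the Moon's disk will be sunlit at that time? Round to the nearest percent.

98%

Reduce mod P: 134.2 − 4×29.531 = 16.08 d into the current lunation.
The Moon has covered 16.08/29.531 of its cycle, so θ ≈ 360° × 16.08/29.531 = 196.0°.
Illuminated fraction = (1 − cos 196.0°)/2 = (1 − (-0.961))/2 ≈ 0.981, so 98%.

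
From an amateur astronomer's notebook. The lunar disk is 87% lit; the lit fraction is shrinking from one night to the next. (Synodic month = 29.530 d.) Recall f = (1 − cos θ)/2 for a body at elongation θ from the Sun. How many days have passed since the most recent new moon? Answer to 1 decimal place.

18.2 days

Invert f = (1 − cos θ)/2 to get cos θ = 1 − 2(0.87) = -0.740, hence θ₀ = arccos -0.740 = 137.7°.
Since the Moon is past full (waning), take the reflex angle: θ = 360° − 137.7° = 222.3°.
That fraction of the synodic month is 222.3/360 × 29.530 d ≈ 18.23 d.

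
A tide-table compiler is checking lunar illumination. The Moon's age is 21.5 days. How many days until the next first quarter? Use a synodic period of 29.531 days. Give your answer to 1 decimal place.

15.4 days

First quarter occurs at elongation 90°, i.e. at age 29.531 × 90/360 = 7.383 d.
Already past this cycle's first quarter; the next is at 7.383 + 29.531 = 36.914 d, so 36.914 − 21.5 = 15.414 days.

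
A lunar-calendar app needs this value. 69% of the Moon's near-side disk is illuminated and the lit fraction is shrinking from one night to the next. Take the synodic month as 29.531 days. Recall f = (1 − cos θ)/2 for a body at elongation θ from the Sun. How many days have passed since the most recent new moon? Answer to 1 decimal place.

20.3 days

cos θ = 1 − 2f = -0.380, giving a principal value of 112.3°.
A waning Moon lies in 180°–360°, so θ = 360° − 112.3° = 247.7°.
Age = 29.531 × 247.7°/360° ≈ 20.32 days.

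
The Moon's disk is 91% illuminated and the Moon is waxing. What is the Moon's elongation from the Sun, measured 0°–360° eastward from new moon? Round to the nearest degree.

cos θ = 1 − 2f = -0.820, giving a principal value of 145.1°.
Waxing ⇒ before full, so θ = 145.1°.

145°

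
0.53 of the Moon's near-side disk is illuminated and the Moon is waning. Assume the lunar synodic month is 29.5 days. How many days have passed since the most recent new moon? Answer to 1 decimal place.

From f = (1 − cos θ)/2: cos θ = 1 − 2×0.53 = -0.060; arccos → 93.4°.
A waning Moon lies in 180°–360°, so θ = 360° − 93.4° = 266.6°.
Age = 29.5 × 266.6°/360° ≈ 21.84 days.

21.8 days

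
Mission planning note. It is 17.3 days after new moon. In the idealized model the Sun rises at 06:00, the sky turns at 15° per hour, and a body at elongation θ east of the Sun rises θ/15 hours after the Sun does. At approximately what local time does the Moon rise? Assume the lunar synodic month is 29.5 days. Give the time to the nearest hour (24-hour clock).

20:00

Phase angle: θ = 360°·(17.3 d)/(29.5 d) = 211.1°.
Delay after the Sun = 211.1° / (15°/h) ≈ 14.07 h.
06:00 + 14.07 h ≈ 20:04 → 20:00 to the nearest hour.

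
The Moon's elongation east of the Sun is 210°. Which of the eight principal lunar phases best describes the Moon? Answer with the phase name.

waning gibbous

The waning gibbous sector spans roughly 202°–248°; 210° falls inside it.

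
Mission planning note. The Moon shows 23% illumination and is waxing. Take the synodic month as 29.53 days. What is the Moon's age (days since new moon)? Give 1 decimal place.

Invert f = (1 − cos θ)/2 to get cos θ = 1 − 2(0.23) = 0.540, hence θ₀ = arccos 0.540 = 57.3°.
The Moon is waxing (0°–180°), so θ = 57.3° directly.
At 360°/29.53 d per day, 57.3° corresponds to 4.70 days.

4.7 days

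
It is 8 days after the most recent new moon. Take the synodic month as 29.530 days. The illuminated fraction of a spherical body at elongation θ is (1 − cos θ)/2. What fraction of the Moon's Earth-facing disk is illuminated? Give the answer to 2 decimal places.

Phase angle: θ = 360°·(8 d)/(29.530 d) = 97.5°.
Illuminated fraction = (1 − cos 97.5°)/2 = (1 − (-0.131))/2 ≈ 0.566.

0.57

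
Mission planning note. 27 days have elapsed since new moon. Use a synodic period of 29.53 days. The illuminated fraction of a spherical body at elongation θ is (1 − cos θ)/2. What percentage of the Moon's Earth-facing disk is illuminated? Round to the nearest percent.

The Moon has covered 27/29.53 of its cycle, so θ ≈ 360° × 27/29.53 = 329.2°.
cos 329.2° = 0.859, so f = (1 − 0.859)/2 = 0.071, so 7%.

7%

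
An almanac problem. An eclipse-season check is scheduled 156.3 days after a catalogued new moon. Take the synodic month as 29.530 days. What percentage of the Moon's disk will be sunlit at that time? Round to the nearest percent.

63%

Reduce mod P: 156.3 − 5×29.530 = 8.65 d into the current lunation.
The Moon has covered 8.65/29.530 of its cycle, so θ ≈ 360° × 8.65/29.530 = 105.5°.
cos 105.5° = (-0.266), so f = (1 − (-0.266))/2 = 0.633, so 63%.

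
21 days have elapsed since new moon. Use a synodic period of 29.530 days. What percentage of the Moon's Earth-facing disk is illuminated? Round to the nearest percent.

62%

Phase angle: θ = 360°·(21 d)/(29.530 d) = 256.0°.
With cos θ = (-0.242), the lit fraction is (1 − (-0.242))/2 ≈ 0.621, so 62%.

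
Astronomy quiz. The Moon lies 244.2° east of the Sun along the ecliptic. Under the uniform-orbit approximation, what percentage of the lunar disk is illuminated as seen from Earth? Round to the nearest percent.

Half-versine of 244.2°: (1 − (-0.435))/2 = 0.718, i.e. 72%.

72%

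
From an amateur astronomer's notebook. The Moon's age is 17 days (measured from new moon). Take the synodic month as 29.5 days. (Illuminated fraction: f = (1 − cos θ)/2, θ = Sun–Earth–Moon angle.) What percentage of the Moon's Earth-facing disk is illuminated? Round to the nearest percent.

Elongation θ = 360° × 17/29.5 ≈ 207.5°.
Illuminated fraction = (1 − cos 207.5°)/2 = (1 − (-0.887))/2 ≈ 0.944, so 94%.

94%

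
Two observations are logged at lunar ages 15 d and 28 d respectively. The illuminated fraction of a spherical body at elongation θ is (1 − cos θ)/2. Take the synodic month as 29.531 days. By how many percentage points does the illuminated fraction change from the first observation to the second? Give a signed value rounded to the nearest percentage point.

-97 percentage points

First observation: θ = 360°·15/29.531 = 182.9°, so f = 0.999.
Second observation: θ = 341.3°, f = 0.026.
Δf = 0.026 − 0.999 = -0.973, i.e. -97 pp.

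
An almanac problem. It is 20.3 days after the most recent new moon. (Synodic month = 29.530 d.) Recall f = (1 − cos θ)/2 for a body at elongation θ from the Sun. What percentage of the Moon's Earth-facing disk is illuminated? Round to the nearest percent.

Elongation θ = 360° × 20.3/29.530 ≈ 247.5°.
Illuminated fraction = (1 − cos 247.5°)/2 = (1 − (-0.383))/2 ≈ 0.692, so 69%.

69%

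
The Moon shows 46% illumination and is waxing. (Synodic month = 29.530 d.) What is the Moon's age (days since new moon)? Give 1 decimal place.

7.0 days

Invert f = (1 − cos θ)/2 to get cos θ = 1 − 2(0.46) = 0.080, hence θ₀ = arccos 0.080 = 85.4°.
Before full moon the principal value applies: θ = 85.4°.
At 360°/29.530 d per day, 85.4° corresponds to 7.01 days.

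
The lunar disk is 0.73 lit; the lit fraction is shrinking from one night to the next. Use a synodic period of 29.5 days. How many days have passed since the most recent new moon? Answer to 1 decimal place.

19.9 days

cos θ = 1 − 2f = -0.460, giving a principal value of 117.4°.
Waning ⇒ past full, so θ = 360° − 117.4° = 242.6°.
That fraction of the synodic month is 242.6/360 × 29.5 d ≈ 19.88 d.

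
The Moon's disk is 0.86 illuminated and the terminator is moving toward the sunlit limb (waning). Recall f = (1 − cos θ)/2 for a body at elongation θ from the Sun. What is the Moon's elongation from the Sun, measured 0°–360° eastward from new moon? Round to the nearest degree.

cos θ = 1 − 2f = -0.720, giving a principal value of 136.1°.
Since the Moon is past full (waning), take the reflex angle: θ = 360° − 136.1° = 223.9°.

224°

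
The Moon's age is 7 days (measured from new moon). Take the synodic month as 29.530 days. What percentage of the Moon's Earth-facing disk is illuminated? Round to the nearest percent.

46%

Elongation θ = 360° × 7/29.530 ≈ 85.3°.
With cos θ = 0.081, the lit fraction is (1 − 0.081)/2 ≈ 0.459, so 46%.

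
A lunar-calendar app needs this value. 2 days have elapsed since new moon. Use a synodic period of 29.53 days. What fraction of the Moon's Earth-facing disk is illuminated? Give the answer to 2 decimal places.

0.04

The Moon has covered 2/29.53 of its cycle, so θ ≈ 360° × 2/29.53 = 24.4°.
With cos θ = 0.911, the lit fraction is (1 − 0.911)/2 ≈ 0.045.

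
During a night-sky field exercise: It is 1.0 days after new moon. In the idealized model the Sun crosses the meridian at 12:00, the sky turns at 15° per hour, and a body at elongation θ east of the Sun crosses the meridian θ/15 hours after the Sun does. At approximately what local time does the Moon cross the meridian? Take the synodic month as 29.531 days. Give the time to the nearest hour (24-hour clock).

Elongation θ = 360° × 1.0/29.531 ≈ 12.2°.
Delay after the Sun = 12.2° / (15°/h) ≈ 0.81 h.
12:00 + 0.81 h ≈ 12:49 → 13:00 to the nearest hour.

13:00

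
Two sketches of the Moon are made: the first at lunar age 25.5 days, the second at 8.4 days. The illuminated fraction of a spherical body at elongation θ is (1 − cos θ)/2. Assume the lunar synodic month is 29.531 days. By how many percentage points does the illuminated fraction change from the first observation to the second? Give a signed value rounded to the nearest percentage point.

+43 pp

First observation: θ = 360°·25.5/29.531 = 310.9°, so f = 0.173.
Second observation: θ = 102.4°, f = 0.607.
Δf = 0.607 − 0.173 = +0.434, i.e. +43 pp.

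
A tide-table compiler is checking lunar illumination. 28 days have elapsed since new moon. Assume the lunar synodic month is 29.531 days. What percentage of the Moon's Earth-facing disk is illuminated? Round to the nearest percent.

3%

The Moon has covered 28/29.531 of its cycle, so θ ≈ 360° × 28/29.531 = 341.3°.
cos 341.3° = 0.947, so f = (1 − 0.947)/2 = 0.026, so 3%.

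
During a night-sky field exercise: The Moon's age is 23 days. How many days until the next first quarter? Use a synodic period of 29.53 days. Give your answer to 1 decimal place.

First quarter is 0.25 of the way through the cycle: age 0.25 × 29.53 = 7.383 d.
Already past this cycle's first quarter; the next is at 7.383 + 29.53 = 36.913 d, so 36.913 − 23 = 13.913 days.

13.9 days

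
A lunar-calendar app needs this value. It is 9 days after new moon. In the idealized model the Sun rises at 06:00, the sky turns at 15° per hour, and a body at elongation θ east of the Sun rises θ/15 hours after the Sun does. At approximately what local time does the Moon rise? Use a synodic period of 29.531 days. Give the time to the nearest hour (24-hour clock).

13:00

Elongation θ = 360° × 9/29.531 ≈ 109.7°.
The Moon trails the Sun by θ/15 = 109.7/15 ≈ 7.31 hours.
06:00 + 7.31 h ≈ 13:19 → 13:00 to the nearest hour.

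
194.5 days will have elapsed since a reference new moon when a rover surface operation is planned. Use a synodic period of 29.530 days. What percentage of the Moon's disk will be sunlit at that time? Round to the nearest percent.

194.5/29.530 = 6.587 lunations, so 6 complete cycles and 17.32 d into the next.
Phase angle: θ = 360°·(17.32 d)/(29.530 d) = 211.1°.
Illuminated fraction = (1 − cos 211.1°)/2 = (1 − (-0.856))/2 ≈ 0.928, so 93%.

93%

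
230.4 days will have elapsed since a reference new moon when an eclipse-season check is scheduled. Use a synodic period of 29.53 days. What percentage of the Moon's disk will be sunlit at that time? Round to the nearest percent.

34%

230.4 d spans 7 complete synodic months (7 × 29.53 = 206.71 d) plus 23.69 d.
Phase angle: θ = 360°·(23.69 d)/(29.53 d) = 288.8°.
Illuminated fraction = (1 − cos 288.8°)/2 = (1 − 0.322)/2 ≈ 0.339, so 34%.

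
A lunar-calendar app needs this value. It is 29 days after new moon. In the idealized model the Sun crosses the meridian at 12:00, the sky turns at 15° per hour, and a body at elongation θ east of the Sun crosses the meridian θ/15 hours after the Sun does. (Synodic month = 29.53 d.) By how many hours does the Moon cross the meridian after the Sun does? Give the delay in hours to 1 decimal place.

23.6 h

Elongation θ = 360° × 29/29.53 ≈ 353.5°.
Delay after the Sun = 353.5° / (15°/h) ≈ 23.57 h.
So the Moon crosses the meridian 23.57 h after the Sun.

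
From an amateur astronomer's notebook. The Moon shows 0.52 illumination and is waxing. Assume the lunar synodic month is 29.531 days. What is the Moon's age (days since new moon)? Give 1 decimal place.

cos θ = 1 − 2f = -0.040, giving a principal value of 92.3°.
Before full moon the principal value applies: θ = 92.3°.
That fraction of the synodic month is 92.3/360 × 29.531 d ≈ 7.57 d.

7.6 days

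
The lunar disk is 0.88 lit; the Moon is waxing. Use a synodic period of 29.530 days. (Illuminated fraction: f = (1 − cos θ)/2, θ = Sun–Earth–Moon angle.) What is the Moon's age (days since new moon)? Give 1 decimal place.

11.4 days

cos θ = 1 − 2f = -0.760, giving a principal value of 139.5°.
Before full moon the principal value applies: θ = 139.5°.
At 360°/29.530 d per day, 139.5° corresponds to 11.44 days.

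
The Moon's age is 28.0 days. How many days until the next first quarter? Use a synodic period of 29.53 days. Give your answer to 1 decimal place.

8.9 days

First quarter is 0.25 of the way through the cycle: age 0.25 × 29.53 = 7.383 d.
This lunation's first quarter (7.383 d) has passed, so add one period: 36.913 − 28.0 = 8.913 days.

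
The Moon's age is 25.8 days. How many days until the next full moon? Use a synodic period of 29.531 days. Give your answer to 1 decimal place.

Full moon is 0.5 of the way through the cycle: age 0.5 × 29.531 = 14.765 d.
This lunation's full moon (14.765 d) has passed, so add one period: 44.296 − 25.8 = 18.496 days.

18.5 days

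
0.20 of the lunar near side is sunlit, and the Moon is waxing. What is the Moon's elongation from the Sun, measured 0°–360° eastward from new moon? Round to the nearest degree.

53°

From f = (1 − cos θ)/2: cos θ = 1 − 2×0.20 = 0.600; arccos → 53.1°.
The Moon is waxing (0°–180°), so θ = 53.1° directly.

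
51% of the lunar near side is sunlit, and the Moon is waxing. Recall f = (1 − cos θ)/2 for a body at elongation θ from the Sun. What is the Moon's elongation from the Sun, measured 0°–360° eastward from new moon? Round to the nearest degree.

cos θ = 1 − 2f = -0.020, giving a principal value of 91.1°.
Before full moon the principal value applies: θ = 91.1°.

91°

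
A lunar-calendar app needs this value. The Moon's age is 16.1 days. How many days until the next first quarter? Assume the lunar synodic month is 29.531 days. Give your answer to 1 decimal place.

20.8 days

First quarter occurs at elongation 90°, i.e. at age 29.531 × 90/360 = 7.383 d.
Already past this cycle's first quarter; the next is at 7.383 + 29.531 = 36.914 d, so 36.914 − 16.1 = 20.814 days.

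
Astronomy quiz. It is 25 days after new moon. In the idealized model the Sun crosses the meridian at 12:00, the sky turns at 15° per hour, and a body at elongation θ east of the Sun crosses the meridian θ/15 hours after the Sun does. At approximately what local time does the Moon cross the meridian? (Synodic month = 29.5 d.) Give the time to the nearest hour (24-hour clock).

08:00

Phase angle: θ = 360°·(25 d)/(29.5 d) = 305.1°.
At 15° of sky rotation per hour, 305.1° corresponds to a 20.34 h lag.
12:00 + 20.34 h ≈ 08:20 → 08:00 to the nearest hour.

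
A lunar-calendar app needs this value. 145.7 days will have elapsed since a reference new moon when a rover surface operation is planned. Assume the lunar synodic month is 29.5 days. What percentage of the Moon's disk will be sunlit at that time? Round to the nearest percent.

4%

145.7/29.5 = 4.939 lunations, so 4 complete cycles and 27.70 d into the next.
Elongation θ = 360° × 27.70/29.5 ≈ 338.0°.
Illuminated fraction = (1 − cos 338.0°)/2 = (1 − 0.927)/2 ≈ 0.036, so 4%.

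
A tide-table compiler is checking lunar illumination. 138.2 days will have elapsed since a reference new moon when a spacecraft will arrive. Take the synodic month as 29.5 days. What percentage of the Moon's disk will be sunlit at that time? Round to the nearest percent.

138.2 d spans 4 complete synodic months (4 × 29.5 = 118.00 d) plus 20.20 d.
Phase angle: θ = 360°·(20.20 d)/(29.5 d) = 246.5°.
cos 246.5° = (-0.399), so f = (1 − (-0.399))/2 = 0.699, so 70%.

70%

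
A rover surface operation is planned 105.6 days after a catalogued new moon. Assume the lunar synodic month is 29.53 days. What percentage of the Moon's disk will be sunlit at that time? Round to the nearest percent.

94%

Reduce mod P: 105.6 − 3×29.53 = 17.01 d into the current lunation.
The Moon has covered 17.01/29.53 of its cycle, so θ ≈ 360° × 17.01/29.53 = 207.4°.
With cos θ = (-0.888), the lit fraction is (1 − (-0.888))/2 ≈ 0.944, so 94%.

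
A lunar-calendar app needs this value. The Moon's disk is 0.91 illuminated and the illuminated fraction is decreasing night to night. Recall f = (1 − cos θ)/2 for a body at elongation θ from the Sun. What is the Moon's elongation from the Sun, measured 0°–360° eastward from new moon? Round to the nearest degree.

215°

From f = (1 − cos θ)/2: cos θ = 1 − 2×0.91 = -0.820; arccos → 145.1°.
Since the Moon is past full (waning), take the reflex angle: θ = 360° − 145.1° = 214.9°.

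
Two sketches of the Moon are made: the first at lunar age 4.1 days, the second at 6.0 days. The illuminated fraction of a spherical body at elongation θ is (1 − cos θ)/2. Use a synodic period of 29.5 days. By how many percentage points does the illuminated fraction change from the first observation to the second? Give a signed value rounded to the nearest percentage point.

+18 pp

First observation: θ = 360°·4.1/29.5 = 50.0°, so f = 0.179.
Second observation: θ = 73.2°, f = 0.356.
Δf = 0.356 − 0.179 = +0.177, i.e. +18 pp.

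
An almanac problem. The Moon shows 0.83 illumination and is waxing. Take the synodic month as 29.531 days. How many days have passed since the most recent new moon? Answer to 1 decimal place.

10.8 days

Invert f = (1 − cos θ)/2 to get cos θ = 1 − 2(0.83) = -0.660, hence θ₀ = arccos -0.660 = 131.3°.
The Moon is waxing (0°–180°), so θ = 131.3° directly.
At 360°/29.531 d per day, 131.3° corresponds to 10.77 days.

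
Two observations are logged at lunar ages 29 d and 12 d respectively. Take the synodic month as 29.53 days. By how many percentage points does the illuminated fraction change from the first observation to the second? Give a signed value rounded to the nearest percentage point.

θ₁ = 360° × 29/29.53 = 353.5°, f₁ = (1 − cos θ₁)/2 = 0.003.
θ₂ = 360° × 12/29.53 = 146.3°, f₂ = (1 − cos θ₂)/2 = 0.916.
Change = f₂ − f₁ = +0.913 → +91 percentage points.

+91 percentage points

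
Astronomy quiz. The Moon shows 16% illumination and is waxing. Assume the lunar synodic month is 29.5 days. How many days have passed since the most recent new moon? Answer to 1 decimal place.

cos θ = 1 − 2f = 0.680, giving a principal value of 47.2°.
Waxing ⇒ before full, so θ = 47.2°.
That fraction of the synodic month is 47.2/360 × 29.5 d ≈ 3.86 d.

3.9 days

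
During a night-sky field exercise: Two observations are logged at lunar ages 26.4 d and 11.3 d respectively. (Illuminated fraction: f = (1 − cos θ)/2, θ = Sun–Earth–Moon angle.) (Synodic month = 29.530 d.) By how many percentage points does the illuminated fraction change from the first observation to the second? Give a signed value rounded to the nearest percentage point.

+76 percentage points

First observation: θ = 360°·26.4/29.530 = 321.8°, so f = 0.107.
Second observation: θ = 137.8°, f = 0.870.
Δf = 0.870 − 0.107 = +0.763, i.e. +76 pp.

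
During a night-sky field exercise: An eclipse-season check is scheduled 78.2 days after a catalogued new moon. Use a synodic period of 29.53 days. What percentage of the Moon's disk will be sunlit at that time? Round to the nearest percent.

80%

Reduce mod P: 78.2 − 2×29.53 = 19.14 d into the current lunation.
Elongation θ = 360° × 19.14/29.53 ≈ 233.3°.
Illuminated fraction = (1 − cos 233.3°)/2 = (1 − (-0.597))/2 ≈ 0.799, so 80%.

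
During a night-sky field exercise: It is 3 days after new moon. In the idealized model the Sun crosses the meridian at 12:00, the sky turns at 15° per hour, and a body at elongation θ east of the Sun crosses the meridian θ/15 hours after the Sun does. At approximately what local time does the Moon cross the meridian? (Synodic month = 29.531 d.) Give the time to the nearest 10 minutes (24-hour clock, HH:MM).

The Moon has covered 3/29.531 of its cycle, so θ ≈ 360° × 3/29.531 = 36.6°.
At 15° of sky rotation per hour, 36.6° corresponds to a 2.44 h lag.
12:00 + 2.438 h ≈ 14:26 → 14:30 to the nearest ten minutes.

14:30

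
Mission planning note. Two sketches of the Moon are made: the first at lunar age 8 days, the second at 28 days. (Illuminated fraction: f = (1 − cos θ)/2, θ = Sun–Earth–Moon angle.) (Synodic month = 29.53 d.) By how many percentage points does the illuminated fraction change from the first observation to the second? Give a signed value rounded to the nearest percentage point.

-54 pp

θ₁ = 360° × 8/29.53 = 97.5°, f₁ = (1 − cos θ₁)/2 = 0.566.
θ₂ = 360° × 28/29.53 = 341.3°, f₂ = (1 − cos θ₂)/2 = 0.026.
Change = f₂ − f₁ = -0.539 → -54 percentage points.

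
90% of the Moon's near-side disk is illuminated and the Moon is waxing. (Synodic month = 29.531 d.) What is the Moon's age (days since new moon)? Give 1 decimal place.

Invert f = (1 − cos θ)/2 to get cos θ = 1 − 2(0.90) = -0.800, hence θ₀ = arccos -0.800 = 143.1°.
The Moon is waxing (0°–180°), so θ = 143.1° directly.
Age = 29.531 × 143.1°/360° ≈ 11.74 days.

11.7 days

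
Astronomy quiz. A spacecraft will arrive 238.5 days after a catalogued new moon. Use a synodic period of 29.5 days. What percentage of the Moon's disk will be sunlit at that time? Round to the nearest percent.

238.5 d spans 8 complete synodic months (8 × 29.5 = 236.00 d) plus 2.50 d.
The Moon has covered 2.50/29.5 of its cycle, so θ ≈ 360° × 2.50/29.5 = 30.5°.
Illuminated fraction = (1 − cos 30.5°)/2 = (1 − 0.862)/2 ≈ 0.069, so 7%.

7%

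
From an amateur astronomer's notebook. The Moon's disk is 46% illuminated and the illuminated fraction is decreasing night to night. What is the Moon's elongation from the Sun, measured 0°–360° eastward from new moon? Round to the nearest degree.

cos θ = 1 − 2f = 0.080, giving a principal value of 85.4°.
A waning Moon lies in 180°–360°, so θ = 360° − 85.4° = 274.6°.

275°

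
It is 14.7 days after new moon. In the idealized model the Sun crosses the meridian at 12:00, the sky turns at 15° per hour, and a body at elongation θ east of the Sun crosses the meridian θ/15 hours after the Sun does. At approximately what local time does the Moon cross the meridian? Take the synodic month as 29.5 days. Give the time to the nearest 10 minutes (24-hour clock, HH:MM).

Elongation θ = 360° × 14.7/29.5 ≈ 179.4°.
At 15° of sky rotation per hour, 179.4° corresponds to a 11.96 h lag.
12:00 + 11.959 h ≈ 23:58 → 00:00 to the nearest ten minutes.

00:00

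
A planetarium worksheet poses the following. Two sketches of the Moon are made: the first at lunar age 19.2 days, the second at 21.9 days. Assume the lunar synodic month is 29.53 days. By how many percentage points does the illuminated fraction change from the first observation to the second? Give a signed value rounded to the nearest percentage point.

-27 pp

First observation: θ = 360°·19.2/29.53 = 234.1°, so f = 0.793.
Second observation: θ = 267.0°, f = 0.526.
Δf = 0.526 − 0.793 = -0.267, i.e. -27 pp.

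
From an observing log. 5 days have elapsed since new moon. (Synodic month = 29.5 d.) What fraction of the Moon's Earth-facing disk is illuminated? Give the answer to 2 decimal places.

0.26

The Moon has covered 5/29.5 of its cycle, so θ ≈ 360° × 5/29.5 = 61.0°.
cos 61.0° = 0.485, so f = (1 − 0.485)/2 = 0.258.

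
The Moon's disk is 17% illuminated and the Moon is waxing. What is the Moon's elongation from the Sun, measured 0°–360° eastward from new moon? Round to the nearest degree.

From f = (1 − cos θ)/2: cos θ = 1 − 2×0.17 = 0.660; arccos → 48.7°.
The Moon is waxing (0°–180°), so θ = 48.7° directly.

49°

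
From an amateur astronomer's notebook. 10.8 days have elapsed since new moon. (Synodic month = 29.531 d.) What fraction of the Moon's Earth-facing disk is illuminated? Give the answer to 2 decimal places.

Elongation θ = 360° × 10.8/29.531 ≈ 131.7°.
Illuminated fraction = (1 − cos 131.7°)/2 = (1 − (-0.665))/2 ≈ 0.832.

0.83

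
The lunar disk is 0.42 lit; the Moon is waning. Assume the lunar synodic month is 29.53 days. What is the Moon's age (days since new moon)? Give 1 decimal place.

From f = (1 − cos θ)/2: cos θ = 1 − 2×0.42 = 0.160; arccos → 80.8°.
Since the Moon is past full (waning), take the reflex angle: θ = 360° − 80.8° = 279.2°.
That fraction of the synodic month is 279.2/360 × 29.53 d ≈ 22.90 d.

22.9 days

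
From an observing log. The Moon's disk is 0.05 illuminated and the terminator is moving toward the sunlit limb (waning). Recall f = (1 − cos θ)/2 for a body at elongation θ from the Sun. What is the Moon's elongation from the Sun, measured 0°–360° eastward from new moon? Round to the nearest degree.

334°

Invert f = (1 − cos θ)/2 to get cos θ = 1 − 2(0.05) = 0.900, hence θ₀ = arccos 0.900 = 25.8°.
A waning Moon lies in 180°–360°, so θ = 360° − 25.8° = 334.2°.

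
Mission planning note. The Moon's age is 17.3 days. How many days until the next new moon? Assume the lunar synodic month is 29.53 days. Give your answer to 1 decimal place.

The next new moon completes the synodic month: 29.53 − 17.3 = 12.230 days.

12.2 days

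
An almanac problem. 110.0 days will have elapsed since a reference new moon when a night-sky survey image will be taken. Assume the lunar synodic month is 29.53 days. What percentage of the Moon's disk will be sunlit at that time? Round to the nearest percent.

Reduce mod P: 110.0 − 3×29.53 = 21.41 d into the current lunation.
Elongation θ = 360° × 21.41/29.53 ≈ 261.0°.
With cos θ = (-0.156), the lit fraction is (1 − (-0.156))/2 ≈ 0.578, so 58%.

58%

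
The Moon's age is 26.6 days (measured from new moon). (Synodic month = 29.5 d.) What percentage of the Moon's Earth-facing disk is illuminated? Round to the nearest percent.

9%

The Moon has covered 26.6/29.5 of its cycle, so θ ≈ 360° × 26.6/29.5 = 324.6°.
With cos θ = 0.815, the lit fraction is (1 − 0.815)/2 ≈ 0.092, so 9%.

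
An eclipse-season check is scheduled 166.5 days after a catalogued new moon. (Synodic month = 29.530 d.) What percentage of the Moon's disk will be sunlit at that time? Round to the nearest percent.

82%

Reduce mod P: 166.5 − 5×29.530 = 18.85 d into the current lunation.
Phase angle: θ = 360°·(18.85 d)/(29.530 d) = 229.8°.
cos 229.8° = (-0.645), so f = (1 − (-0.645))/2 = 0.823, so 82%.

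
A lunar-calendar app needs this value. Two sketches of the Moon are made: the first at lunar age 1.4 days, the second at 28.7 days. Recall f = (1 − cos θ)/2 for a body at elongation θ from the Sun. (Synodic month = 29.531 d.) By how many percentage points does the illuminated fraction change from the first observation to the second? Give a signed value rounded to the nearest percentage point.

-1 pp

First observation: θ = 360°·1.4/29.531 = 17.1°, so f = 0.022.
Second observation: θ = 349.9°, f = 0.008.
Δf = 0.008 − 0.022 = -0.014, i.e. -1 pp.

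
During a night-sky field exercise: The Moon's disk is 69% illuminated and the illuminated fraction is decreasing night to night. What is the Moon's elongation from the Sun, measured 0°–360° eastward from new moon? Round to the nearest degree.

Invert f = (1 − cos θ)/2 to get cos θ = 1 − 2(0.69) = -0.380, hence θ₀ = arccos -0.380 = 112.3°.
Since the Moon is past full (waning), take the reflex angle: θ = 360° − 112.3° = 247.7°.

248°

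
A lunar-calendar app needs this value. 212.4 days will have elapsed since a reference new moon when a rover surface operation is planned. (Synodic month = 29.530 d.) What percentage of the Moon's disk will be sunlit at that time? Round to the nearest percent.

212.4 d spans 7 complete synodic months (7 × 29.530 = 206.71 d) plus 5.69 d.
Phase angle: θ = 360°·(5.69 d)/(29.530 d) = 69.4°.
Illuminated fraction = (1 − cos 69.4°)/2 = (1 − 0.352)/2 ≈ 0.324, so 32%.

32%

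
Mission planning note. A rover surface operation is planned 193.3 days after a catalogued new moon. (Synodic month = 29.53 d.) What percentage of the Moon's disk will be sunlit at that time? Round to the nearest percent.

98%

193.3/29.53 = 6.546 lunations, so 6 complete cycles and 16.12 d into the next.
Elongation θ = 360° × 16.12/29.53 ≈ 196.5°.
cos 196.5° = (-0.959), so f = (1 − (-0.959))/2 = 0.979, so 98%.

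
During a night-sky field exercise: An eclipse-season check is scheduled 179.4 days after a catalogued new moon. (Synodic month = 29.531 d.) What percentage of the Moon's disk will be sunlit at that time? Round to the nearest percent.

179.4/29.531 = 6.075 lunations, so 6 complete cycles and 2.21 d into the next.
The Moon has covered 2.21/29.531 of its cycle, so θ ≈ 360° × 2.21/29.531 = 27.0°.
With cos θ = 0.891, the lit fraction is (1 − 0.891)/2 ≈ 0.054, so 5%.

5%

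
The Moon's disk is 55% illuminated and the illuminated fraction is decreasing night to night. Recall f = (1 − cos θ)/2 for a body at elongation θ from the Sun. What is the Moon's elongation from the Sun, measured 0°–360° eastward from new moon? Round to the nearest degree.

264°

cos θ = 1 − 2f = -0.100, giving a principal value of 95.7°.
A waning Moon lies in 180°–360°, so θ = 360° − 95.7° = 264.3°.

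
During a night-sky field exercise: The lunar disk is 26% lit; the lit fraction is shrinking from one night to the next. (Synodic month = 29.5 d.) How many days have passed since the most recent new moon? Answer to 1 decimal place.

Invert f = (1 − cos θ)/2 to get cos θ = 1 − 2(0.26) = 0.480, hence θ₀ = arccos 0.480 = 61.3°.
Waning ⇒ past full, so θ = 360° − 61.3° = 298.7°.
At 360°/29.5 d per day, 298.7° corresponds to 24.48 days.

24.5 days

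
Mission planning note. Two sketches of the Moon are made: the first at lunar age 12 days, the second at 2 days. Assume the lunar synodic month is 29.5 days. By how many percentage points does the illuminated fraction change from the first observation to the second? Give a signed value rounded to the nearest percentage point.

-87 percentage points

First observation: θ = 360°·12/29.5 = 146.4°, so f = 0.917.
Second observation: θ = 24.4°, f = 0.045.
Δf = 0.045 − 0.917 = -0.872, i.e. -87 pp.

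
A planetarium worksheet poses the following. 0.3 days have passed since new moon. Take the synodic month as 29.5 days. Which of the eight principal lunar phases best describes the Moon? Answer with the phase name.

new moon

θ ≈ 360° × 0.3/29.5 = 4°, which falls in the new moon sector.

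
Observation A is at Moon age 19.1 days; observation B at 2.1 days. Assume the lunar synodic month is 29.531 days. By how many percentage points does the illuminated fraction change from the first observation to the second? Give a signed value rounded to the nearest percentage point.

-75 percentage points

First observation: θ = 360°·19.1/29.531 = 232.8°, so f = 0.802.
Second observation: θ = 25.6°, f = 0.049.
Δf = 0.049 − 0.802 = -0.753, i.e. -75 pp.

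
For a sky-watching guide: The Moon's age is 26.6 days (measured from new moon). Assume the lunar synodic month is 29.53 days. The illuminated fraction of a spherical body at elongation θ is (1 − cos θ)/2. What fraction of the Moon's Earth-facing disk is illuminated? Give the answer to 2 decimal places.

0.09

Elongation θ = 360° × 26.6/29.53 ≈ 324.3°.
cos 324.3° = 0.812, so f = (1 − 0.812)/2 = 0.094.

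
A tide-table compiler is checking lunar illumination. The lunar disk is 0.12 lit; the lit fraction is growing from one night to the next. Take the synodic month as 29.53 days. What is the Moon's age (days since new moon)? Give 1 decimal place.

3.3 days

From f = (1 − cos θ)/2: cos θ = 1 − 2×0.12 = 0.760; arccos → 40.5°.
The Moon is waxing (0°–180°), so θ = 40.5° directly.
That fraction of the synodic month is 40.5/360 × 29.53 d ≈ 3.33 d.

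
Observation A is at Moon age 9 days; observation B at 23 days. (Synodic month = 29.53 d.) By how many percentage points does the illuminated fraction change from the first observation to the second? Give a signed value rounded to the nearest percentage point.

First observation: θ = 360°·9/29.53 = 109.7°, so f = 0.669.
Second observation: θ = 280.4°, f = 0.410.
Δf = 0.410 − 0.669 = -0.259, i.e. -26 pp.

-26 pp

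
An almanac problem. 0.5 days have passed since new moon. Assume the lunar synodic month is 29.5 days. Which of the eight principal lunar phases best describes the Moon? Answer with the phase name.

new moon

At 0.5/29.5 of the cycle, θ ≈ 6° — the new moon range.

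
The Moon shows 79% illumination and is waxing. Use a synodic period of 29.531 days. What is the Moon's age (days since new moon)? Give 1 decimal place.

cos θ = 1 − 2f = -0.580, giving a principal value of 125.5°.
Before full moon the principal value applies: θ = 125.5°.
Age = 29.531 × 125.5°/360° ≈ 10.29 days.

10.3 days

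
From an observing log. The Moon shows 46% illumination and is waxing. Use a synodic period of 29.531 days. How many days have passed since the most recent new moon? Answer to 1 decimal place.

7.0 days

Invert f = (1 − cos θ)/2 to get cos θ = 1 − 2(0.46) = 0.080, hence θ₀ = arccos 0.080 = 85.4°.
Waxing ⇒ before full, so θ = 85.4°.
At 360°/29.531 d per day, 85.4° corresponds to 7.01 days.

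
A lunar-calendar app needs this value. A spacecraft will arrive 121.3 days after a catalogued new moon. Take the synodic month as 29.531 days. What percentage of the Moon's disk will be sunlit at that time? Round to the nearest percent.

11%

121.3 d spans 4 complete synodic months (4 × 29.531 = 118.12 d) plus 3.18 d.
Phase angle: θ = 360°·(3.18 d)/(29.531 d) = 38.7°.
With cos θ = 0.780, the lit fraction is (1 − 0.780)/2 ≈ 0.110, so 11%.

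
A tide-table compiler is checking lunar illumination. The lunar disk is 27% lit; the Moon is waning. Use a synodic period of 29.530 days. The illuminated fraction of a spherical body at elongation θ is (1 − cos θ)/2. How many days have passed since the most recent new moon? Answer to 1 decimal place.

Invert f = (1 − cos θ)/2 to get cos θ = 1 − 2(0.27) = 0.460, hence θ₀ = arccos 0.460 = 62.6°.
A waning Moon lies in 180°–360°, so θ = 360° − 62.6° = 297.4°.
At 360°/29.530 d per day, 297.4° corresponds to 24.39 days.

24.4 days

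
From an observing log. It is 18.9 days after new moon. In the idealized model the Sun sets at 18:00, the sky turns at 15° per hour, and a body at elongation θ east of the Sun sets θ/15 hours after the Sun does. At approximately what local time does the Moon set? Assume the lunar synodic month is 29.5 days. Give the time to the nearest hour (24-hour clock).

09:00

Elongation θ = 360° × 18.9/29.5 ≈ 230.6°.
The Moon trails the Sun by θ/15 = 230.6/15 ≈ 15.38 hours.
18:00 + 15.38 h ≈ 09:23 → 09:00 to the nearest hour.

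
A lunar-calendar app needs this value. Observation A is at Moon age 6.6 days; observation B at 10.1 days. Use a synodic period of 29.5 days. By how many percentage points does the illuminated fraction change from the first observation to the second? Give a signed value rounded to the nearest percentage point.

+36 percentage points

First observation: θ = 360°·6.6/29.5 = 80.5°, so f = 0.418.
Second observation: θ = 123.3°, f = 0.774.
Δf = 0.774 − 0.418 = +0.356, i.e. +36 pp.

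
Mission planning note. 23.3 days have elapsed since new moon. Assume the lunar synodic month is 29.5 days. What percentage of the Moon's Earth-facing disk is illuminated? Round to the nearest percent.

Phase angle: θ = 360°·(23.3 d)/(29.5 d) = 284.3°.
Illuminated fraction = (1 − cos 284.3°)/2 = (1 − 0.248)/2 ≈ 0.376, so 38%.

38%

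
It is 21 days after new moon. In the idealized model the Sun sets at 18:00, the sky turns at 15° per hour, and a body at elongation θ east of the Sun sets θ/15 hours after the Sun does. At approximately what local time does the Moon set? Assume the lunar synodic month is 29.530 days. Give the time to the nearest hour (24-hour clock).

11:00

Phase angle: θ = 360°·(21 d)/(29.530 d) = 256.0°.
Delay after the Sun = 256.0° / (15°/h) ≈ 17.07 h.
18:00 + 17.07 h ≈ 11:04 → 11:00 to the nearest hour.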